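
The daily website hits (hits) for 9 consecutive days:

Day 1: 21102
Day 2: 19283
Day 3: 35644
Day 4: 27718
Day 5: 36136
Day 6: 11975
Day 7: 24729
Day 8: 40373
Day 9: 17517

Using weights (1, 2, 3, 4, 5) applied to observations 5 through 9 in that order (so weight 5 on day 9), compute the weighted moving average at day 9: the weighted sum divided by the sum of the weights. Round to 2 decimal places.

Weighted sum: 1·36136 + 2·11975 + 3·24729 + 4·40373 + 5·17517 = 36136 + 23950 + 74187 + 161492 + 87585 = 383350
Weight total: 1 + 2 + 3 + 4 + 5 = 15
WMA = 383350 / 15 = 25556.67

25556.67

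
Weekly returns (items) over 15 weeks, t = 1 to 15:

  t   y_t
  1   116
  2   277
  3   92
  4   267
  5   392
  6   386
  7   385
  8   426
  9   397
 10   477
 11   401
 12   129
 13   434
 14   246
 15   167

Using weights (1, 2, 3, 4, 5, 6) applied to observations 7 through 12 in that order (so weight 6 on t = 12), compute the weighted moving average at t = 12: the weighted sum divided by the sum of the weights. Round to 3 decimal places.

Weighted sum: 1·385 + 2·426 + 3·397 + 4·477 + 5·401 + 6·129 = 385 + 852 + 1191 + 1908 + 2005 + 774 = 7115
Weight total: 1 + 2 + 3 + 4 + 5 + 6 = 21
WMA = 7115 / 21 = 338.810

338.810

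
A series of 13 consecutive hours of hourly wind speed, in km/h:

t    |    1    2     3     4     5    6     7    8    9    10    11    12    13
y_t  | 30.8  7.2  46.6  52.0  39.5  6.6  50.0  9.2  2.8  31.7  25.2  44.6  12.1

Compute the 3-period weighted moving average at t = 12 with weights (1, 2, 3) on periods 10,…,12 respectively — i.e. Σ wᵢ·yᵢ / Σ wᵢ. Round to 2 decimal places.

35.98

Weighted sum: 1·31.7 + 2·25.2 + 3·44.6 = 31.7 + 50.4 + 133.8 = 215.9
Weight total: 1 + 2 + 3 = 6
WMA = 215.9 / 6 = 35.98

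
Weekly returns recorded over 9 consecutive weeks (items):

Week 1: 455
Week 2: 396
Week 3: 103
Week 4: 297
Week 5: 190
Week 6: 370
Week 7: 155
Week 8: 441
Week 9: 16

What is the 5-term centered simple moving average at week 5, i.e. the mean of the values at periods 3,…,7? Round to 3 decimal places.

223.000

Sum of periods 3–7: 103 + 297 + 190 + 370 + 155 = 1115
Divide by 5: 1115 / 5 = 223.000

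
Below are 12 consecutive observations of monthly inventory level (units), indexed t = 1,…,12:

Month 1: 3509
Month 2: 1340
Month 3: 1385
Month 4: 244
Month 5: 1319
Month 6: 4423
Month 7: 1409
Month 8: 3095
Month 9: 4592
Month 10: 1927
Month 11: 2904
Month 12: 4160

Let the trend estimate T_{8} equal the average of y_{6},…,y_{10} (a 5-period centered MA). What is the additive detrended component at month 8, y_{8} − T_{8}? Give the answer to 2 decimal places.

5.80

Trend T_8 = (4423 + 1409 + 3095 + 4592 + 1927) / 5 = 15446/5 = 3089.2000
Detrended value: 3095 − 3089.2000 = 5.80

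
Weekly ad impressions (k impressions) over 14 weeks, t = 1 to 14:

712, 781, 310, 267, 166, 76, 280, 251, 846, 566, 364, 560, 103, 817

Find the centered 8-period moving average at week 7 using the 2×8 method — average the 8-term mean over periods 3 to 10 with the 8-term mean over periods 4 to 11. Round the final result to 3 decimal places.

348.625

Sum over 3–10: 310 + 267 + 166 + 76 + 280 + 251 + 846 + 566 = 2762
Sum over 4–11: 267 + 166 + 76 + 280 + 251 + 846 + 566 + 364 = 2816
CMA at t=7 = (2762 + 2816) / (2·8) = 5578 / 16 = 348.625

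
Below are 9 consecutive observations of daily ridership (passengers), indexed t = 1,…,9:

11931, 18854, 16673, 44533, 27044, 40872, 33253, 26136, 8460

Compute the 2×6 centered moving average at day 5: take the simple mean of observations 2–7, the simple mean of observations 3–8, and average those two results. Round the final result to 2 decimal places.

Sum over 2–7: 18854 + 16673 + 44533 + 27044 + 40872 + 33253 = 181229
Sum over 3–8: 16673 + 44533 + 27044 + 40872 + 33253 + 26136 = 188511
CMA at t=5 = (181229 + 188511) / (2·6) = 369740 / 12 = 30811.67

30811.67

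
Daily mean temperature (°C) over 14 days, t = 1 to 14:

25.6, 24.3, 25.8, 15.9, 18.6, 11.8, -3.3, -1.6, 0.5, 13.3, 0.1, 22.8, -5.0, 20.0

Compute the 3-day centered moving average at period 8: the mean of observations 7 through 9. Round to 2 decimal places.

-1.47

Sum of periods 7–9: (-3.3) + (-1.6) + 0.5 = -4.4
Divide by 3: -4.4 / 3 = -1.47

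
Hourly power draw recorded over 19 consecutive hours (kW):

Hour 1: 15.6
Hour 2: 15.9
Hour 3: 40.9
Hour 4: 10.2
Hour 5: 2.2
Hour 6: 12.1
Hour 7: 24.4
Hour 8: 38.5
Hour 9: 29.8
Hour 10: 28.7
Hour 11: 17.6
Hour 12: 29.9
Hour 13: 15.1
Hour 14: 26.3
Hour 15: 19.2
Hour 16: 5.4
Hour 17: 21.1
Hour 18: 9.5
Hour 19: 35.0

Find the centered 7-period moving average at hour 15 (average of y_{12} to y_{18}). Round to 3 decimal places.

18.071

Sum of periods 12–18: 29.9 + 15.1 + 26.3 + 19.2 + 5.4 + 21.1 + 9.5 = 126.5
Divide by 7: 126.5 / 7 = 18.071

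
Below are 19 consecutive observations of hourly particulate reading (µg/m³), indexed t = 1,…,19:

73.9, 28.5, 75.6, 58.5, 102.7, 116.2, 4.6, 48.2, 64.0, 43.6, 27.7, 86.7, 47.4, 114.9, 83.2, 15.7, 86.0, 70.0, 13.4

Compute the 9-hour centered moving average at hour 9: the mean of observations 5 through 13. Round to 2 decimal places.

Sum of periods 5–13: 102.7 + 116.2 + 4.6 + 48.2 + 64.0 + 43.6 + 27.7 + 86.7 + 47.4 = 541.1
Divide by 9: 541.1 / 9 = 60.12

60.12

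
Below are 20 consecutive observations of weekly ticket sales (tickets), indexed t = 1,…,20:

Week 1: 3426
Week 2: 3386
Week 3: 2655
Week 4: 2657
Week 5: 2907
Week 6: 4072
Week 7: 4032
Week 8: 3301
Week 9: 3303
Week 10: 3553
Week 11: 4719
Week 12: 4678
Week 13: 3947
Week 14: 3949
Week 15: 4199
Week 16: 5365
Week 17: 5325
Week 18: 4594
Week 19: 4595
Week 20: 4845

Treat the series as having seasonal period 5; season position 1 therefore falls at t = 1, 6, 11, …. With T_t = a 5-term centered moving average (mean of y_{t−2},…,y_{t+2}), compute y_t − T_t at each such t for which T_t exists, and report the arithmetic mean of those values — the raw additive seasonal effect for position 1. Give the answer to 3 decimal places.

678.600

Season position 1 occurs at t = 6, 11, 16 (where T_t is defined).
t=6: T_6 = 3393.80000; y_6 − T_6 = 4072 − 3393.80000 = 678.20000
t=11: T_11 = 4040.00000; y_11 − T_11 = 4719 − 4040.00000 = 679.00000
t=16: T_16 = 4686.40000; y_16 − T_16 = 5365 − 4686.40000 = 678.60000
Mean deviation: (678.20000 + 679.00000 + 678.60000) / 3 = 678.600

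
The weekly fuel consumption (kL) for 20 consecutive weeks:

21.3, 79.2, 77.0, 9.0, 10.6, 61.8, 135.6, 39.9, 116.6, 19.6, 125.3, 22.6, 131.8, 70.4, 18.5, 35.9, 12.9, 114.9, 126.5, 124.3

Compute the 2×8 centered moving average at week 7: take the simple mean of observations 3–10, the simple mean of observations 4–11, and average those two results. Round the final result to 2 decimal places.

Sum over 3–10: 77.0 + 9.0 + 10.6 + 61.8 + 135.6 + 39.9 + 116.6 + 19.6 = 470.1
Sum over 4–11: 9.0 + 10.6 + 61.8 + 135.6 + 39.9 + 116.6 + 19.6 + 125.3 = 518.4
CMA at t=7 = (470.1 + 518.4) / (2·8) = 988.5 / 16 = 61.78

61.78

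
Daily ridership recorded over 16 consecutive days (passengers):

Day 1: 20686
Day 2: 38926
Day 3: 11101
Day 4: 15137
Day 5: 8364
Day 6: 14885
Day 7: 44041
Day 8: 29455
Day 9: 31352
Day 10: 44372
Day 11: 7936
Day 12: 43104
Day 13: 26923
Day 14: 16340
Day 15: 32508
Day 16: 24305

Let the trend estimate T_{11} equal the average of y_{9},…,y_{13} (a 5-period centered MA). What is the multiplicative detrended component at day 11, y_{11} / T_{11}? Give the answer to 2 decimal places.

0.26

Trend T_11 = (31352 + 44372 + 7936 + 43104 + 26923) / 5 = 153687/5 = 30737.4000
Ratio to trend: 7936 / 30737.4000 = 0.26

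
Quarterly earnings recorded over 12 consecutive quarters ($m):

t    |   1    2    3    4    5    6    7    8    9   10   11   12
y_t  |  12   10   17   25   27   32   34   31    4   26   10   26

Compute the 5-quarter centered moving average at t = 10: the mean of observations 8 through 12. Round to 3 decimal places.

Sum of periods 8–12: 31 + 4 + 26 + 10 + 26 = 97
Divide by 5: 97 / 5 = 19.400

19.400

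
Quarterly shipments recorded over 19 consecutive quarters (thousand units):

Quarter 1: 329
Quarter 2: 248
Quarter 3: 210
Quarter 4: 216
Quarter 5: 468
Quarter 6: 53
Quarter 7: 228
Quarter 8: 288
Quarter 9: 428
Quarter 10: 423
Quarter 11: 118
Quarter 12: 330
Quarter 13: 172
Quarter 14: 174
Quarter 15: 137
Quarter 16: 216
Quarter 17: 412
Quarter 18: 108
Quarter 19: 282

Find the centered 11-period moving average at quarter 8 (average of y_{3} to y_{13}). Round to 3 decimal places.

Sum of periods 3–13: 210 + 216 + 468 + 53 + 228 + 288 + 428 + 423 + 118 + 330 + 172 = 2934
Divide by 11: 2934 / 11 = 266.727

266.727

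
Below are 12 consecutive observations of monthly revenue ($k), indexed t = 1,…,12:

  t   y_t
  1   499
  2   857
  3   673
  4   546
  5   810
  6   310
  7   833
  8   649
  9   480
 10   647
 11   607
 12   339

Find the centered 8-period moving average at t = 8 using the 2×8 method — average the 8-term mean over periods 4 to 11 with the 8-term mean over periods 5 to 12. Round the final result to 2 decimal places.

597.31

Sum over 4–11: 546 + 810 + 310 + 833 + 649 + 480 + 647 + 607 = 4882
Sum over 5–12: 810 + 310 + 833 + 649 + 480 + 647 + 607 + 339 = 4675
CMA at t=8 = (4882 + 4675) / (2·8) = 9557 / 16 = 597.31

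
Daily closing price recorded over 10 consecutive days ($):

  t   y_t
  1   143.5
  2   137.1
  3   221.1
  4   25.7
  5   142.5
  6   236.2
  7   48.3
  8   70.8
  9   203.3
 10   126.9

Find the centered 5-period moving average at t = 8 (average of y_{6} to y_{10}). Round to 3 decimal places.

137.100

Sum of periods 6–10: 236.2 + 48.3 + 70.8 + 203.3 + 126.9 = 685.5
Divide by 5: 685.5 / 5 = 137.100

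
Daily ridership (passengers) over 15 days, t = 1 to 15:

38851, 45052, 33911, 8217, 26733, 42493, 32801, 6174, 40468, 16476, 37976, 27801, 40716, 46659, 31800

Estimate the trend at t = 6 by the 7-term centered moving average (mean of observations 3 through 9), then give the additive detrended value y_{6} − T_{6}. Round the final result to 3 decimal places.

15236.286

Trend T_6 = (33911 + 8217 + 26733 + 42493 + 32801 + 6174 + 40468) / 7 = 190797/7 = 27256.71429
Detrended value: 42493 − 27256.71429 = 15236.286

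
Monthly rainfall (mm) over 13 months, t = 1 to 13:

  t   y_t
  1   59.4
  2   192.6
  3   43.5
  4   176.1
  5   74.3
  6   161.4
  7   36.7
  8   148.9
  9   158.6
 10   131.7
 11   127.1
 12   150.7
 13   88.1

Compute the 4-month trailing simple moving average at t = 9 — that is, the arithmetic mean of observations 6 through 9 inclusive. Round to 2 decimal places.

Sum of periods 6–9: 161.4 + 36.7 + 148.9 + 158.6 = 505.6
Divide by 4: 505.6 / 4 = 126.40

126.40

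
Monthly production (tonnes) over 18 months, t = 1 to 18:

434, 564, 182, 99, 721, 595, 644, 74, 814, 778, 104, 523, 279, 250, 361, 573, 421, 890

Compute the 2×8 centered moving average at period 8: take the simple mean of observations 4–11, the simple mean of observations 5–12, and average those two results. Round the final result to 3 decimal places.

Sum over 4–11: 99 + 721 + 595 + 644 + 74 + 814 + 778 + 104 = 3829
Sum over 5–12: 721 + 595 + 644 + 74 + 814 + 778 + 104 + 523 = 4253
CMA at t=8 = (3829 + 4253) / (2·8) = 8082 / 16 = 505.125

505.125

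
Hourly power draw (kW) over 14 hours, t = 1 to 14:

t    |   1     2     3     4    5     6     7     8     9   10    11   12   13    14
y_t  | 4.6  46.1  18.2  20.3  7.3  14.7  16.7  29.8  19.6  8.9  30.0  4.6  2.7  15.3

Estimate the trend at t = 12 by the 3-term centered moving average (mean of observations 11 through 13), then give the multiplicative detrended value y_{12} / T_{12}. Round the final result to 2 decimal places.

0.37

Trend T_12 = (30.0 + 4.6 + 2.7) / 3 = 37.3/3 = 12.4333
Ratio to trend: 4.6 / 12.4333 = 0.37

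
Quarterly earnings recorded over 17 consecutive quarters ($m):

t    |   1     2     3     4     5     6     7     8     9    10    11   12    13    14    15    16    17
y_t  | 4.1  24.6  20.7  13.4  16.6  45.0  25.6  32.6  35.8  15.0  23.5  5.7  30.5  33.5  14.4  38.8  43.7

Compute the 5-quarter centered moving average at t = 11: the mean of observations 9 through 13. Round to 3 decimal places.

Sum of periods 9–13: 35.8 + 15.0 + 23.5 + 5.7 + 30.5 = 110.5
Divide by 5: 110.5 / 5 = 22.100

22.100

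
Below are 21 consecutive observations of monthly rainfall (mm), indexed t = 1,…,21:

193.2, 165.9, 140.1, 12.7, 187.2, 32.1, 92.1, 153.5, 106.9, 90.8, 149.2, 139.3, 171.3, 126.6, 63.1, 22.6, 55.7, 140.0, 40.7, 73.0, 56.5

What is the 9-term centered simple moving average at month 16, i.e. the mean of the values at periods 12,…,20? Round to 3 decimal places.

92.478

Sum of periods 12–20: 139.3 + 171.3 + 126.6 + 63.1 + 22.6 + 55.7 + 140.0 + 40.7 + 73.0 = 832.3
Divide by 9: 832.3 / 9 = 92.478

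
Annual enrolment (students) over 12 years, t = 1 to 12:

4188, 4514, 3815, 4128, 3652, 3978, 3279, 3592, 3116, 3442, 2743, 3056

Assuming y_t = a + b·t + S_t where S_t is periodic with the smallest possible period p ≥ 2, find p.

4

First differences y_{t+1} − y_t: 326, -699, 313, -476, 326, -699, 313, -476, 326, -699, …
The difference pattern repeats every 4 terms and not for any smaller step, so p = 4.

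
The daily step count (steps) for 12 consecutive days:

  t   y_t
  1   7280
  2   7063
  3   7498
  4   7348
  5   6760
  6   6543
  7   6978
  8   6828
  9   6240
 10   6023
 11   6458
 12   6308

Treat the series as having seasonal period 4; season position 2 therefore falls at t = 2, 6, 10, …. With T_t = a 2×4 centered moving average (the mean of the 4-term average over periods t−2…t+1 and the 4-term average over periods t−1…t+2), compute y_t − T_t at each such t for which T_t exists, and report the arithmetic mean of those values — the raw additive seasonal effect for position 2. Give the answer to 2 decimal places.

Season position 2 occurs at t = 6, 10 (where T_t is defined).
t=6: T_6 = 6842.2500; y_6 − T_6 = 6543 − 6842.2500 = -299.2500
t=10: T_10 = 6322.2500; y_10 − T_10 = 6023 − 6322.2500 = -299.2500
Mean deviation: (-299.2500 + -299.2500) / 2 = -299.25

-299.25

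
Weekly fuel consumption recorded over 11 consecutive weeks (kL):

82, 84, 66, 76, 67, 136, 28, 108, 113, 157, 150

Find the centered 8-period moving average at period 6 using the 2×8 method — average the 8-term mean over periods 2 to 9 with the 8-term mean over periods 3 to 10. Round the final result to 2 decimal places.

Sum over 2–9: 84 + 66 + 76 + 67 + 136 + 28 + 108 + 113 = 678
Sum over 3–10: 66 + 76 + 67 + 136 + 28 + 108 + 113 + 157 = 751
CMA at t=6 = (678 + 751) / (2·8) = 1429 / 16 = 89.31

89.31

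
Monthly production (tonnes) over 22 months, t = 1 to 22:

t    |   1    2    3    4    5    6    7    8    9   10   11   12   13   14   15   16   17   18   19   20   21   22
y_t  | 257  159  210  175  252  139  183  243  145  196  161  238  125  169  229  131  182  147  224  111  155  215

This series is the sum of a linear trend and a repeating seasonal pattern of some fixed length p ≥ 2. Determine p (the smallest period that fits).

First differences y_{t+1} − y_t: -98, 51, -35, 77, -113, 44, 60, -98, 51, -35, 77, -113, 44, 60, -98, 51, …
The difference pattern repeats every 7 terms and not for any smaller step, so p = 7.

7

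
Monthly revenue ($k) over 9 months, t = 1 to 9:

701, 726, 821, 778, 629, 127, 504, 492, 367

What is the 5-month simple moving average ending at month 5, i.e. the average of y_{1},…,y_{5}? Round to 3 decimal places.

731.000

Sum of periods 1–5: 701 + 726 + 821 + 778 + 629 = 3655
Divide by 5: 3655 / 5 = 731.000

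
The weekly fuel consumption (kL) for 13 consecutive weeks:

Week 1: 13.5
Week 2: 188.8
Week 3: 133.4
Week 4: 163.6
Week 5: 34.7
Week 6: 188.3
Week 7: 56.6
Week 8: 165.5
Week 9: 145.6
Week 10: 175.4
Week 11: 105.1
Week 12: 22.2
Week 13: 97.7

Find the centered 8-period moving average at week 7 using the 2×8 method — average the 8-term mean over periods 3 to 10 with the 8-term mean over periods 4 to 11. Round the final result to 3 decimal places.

Sum over 3–10: 133.4 + 163.6 + 34.7 + 188.3 + 56.6 + 165.5 + 145.6 + 175.4 = 1063.1
Sum over 4–11: 163.6 + 34.7 + 188.3 + 56.6 + 165.5 + 145.6 + 175.4 + 105.1 = 1034.8
CMA at t=7 = (1063.1 + 1034.8) / (2·8) = 2097.9 / 16 = 131.119

131.119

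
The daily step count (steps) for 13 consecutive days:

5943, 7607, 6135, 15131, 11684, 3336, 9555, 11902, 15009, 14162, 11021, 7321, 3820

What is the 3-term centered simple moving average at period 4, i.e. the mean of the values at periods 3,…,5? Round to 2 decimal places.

Sum of periods 3–5: 6135 + 15131 + 11684 = 32950
Divide by 3: 32950 / 3 = 10983.33

10983.33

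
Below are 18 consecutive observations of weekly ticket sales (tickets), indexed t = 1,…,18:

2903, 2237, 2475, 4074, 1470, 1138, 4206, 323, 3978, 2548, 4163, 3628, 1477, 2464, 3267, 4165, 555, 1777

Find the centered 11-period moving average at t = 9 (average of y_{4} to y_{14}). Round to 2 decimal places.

Sum of periods 4–14: 4074 + 1470 + 1138 + 4206 + 323 + 3978 + 2548 + 4163 + 3628 + 1477 + 2464 = 29469
Divide by 11: 29469 / 11 = 2679.00

2679.00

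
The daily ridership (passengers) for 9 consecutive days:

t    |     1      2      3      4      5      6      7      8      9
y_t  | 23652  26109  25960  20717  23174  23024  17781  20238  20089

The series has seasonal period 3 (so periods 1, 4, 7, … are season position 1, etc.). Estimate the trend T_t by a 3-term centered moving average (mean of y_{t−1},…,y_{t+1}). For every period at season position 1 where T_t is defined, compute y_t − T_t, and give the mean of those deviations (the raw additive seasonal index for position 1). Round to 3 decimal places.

Season position 1 occurs at t = 4, 7 (where T_t is defined).
t=4: T_4 = 23283.66667; y_4 − T_4 = 20717 − 23283.66667 = -2566.66667
t=7: T_7 = 20347.66667; y_7 − T_7 = 17781 − 20347.66667 = -2566.66667
Mean deviation: (-2566.66667 + -2566.66667) / 2 = -2566.667

-2566.667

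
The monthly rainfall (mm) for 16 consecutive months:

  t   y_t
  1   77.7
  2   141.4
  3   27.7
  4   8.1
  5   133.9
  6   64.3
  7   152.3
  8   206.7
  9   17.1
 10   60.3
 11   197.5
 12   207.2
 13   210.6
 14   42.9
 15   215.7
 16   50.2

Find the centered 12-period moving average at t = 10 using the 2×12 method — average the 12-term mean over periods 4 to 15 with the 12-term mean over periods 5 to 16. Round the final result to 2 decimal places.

128.14

Sum over 4–15: 8.1 + 133.9 + 64.3 + 152.3 + 206.7 + 17.1 + 60.3 + 197.5 + 207.2 + 210.6 + 42.9 + 215.7 = 1516.6
Sum over 5–16: 133.9 + 64.3 + 152.3 + 206.7 + 17.1 + 60.3 + 197.5 + 207.2 + 210.6 + 42.9 + 215.7 + 50.2 = 1558.7
CMA at t=10 = (1516.6 + 1558.7) / (2·12) = 3075.3 / 24 = 128.14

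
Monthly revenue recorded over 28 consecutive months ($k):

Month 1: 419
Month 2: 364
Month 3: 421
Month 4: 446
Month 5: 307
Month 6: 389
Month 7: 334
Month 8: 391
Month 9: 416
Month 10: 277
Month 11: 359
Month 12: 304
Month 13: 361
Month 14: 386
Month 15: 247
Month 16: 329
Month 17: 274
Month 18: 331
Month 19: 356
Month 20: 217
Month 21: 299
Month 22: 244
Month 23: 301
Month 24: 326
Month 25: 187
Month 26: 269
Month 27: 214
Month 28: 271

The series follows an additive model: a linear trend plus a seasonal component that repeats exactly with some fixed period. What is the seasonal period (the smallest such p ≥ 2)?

5

First differences y_{t+1} − y_t: -55, 57, 25, -139, 82, -55, 57, 25, -139, 82, -55, 57, …
The difference pattern repeats every 5 terms and not for any smaller step, so p = 5.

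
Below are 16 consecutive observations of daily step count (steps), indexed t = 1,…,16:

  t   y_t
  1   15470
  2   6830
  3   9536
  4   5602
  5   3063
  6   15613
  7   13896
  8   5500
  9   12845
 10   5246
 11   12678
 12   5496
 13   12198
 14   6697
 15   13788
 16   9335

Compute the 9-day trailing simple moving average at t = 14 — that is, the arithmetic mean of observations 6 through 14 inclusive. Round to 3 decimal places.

10018.778

Sum of periods 6–14: 15613 + 13896 + 5500 + 12845 + 5246 + 12678 + 5496 + 12198 + 6697 = 90169
Divide by 9: 90169 / 9 = 10018.778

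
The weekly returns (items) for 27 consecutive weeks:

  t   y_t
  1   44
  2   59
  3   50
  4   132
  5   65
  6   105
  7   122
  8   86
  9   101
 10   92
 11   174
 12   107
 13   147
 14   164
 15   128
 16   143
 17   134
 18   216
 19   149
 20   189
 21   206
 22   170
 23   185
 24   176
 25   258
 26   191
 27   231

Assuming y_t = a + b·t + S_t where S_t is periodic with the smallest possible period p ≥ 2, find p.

First differences y_{t+1} − y_t: 15, -9, 82, -67, 40, 17, -36, 15, -9, 82, -67, 40, 17, -36, 15, -9, …
The difference pattern repeats every 7 terms and not for any smaller step, so p = 7.

7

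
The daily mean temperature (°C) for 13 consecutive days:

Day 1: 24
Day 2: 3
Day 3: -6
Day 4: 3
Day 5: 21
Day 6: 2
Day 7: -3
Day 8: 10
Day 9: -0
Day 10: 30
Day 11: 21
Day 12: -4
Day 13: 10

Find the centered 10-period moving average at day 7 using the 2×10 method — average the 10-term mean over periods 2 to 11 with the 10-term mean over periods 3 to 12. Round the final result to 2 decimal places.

Sum over 2–11: 3 + (-6) + 3 + 21 + 2 + (-3) + 10 + (-0) + 30 + 21 = 81
Sum over 3–12: (-6) + 3 + 21 + 2 + (-3) + 10 + (-0) + 30 + 21 + (-4) = 74
CMA at t=7 = (81 + 74) / (2·10) = 155 / 20 = 7.75

7.75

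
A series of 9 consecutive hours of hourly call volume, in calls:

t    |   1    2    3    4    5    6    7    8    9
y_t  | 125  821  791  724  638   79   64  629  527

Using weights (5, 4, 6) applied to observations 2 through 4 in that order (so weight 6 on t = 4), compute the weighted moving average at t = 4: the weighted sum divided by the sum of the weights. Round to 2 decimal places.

774.20

Weighted sum: 5·821 + 4·791 + 6·724 = 4105 + 3164 + 4344 = 11613
Weight total: 5 + 4 + 6 = 15
WMA = 11613 / 15 = 774.20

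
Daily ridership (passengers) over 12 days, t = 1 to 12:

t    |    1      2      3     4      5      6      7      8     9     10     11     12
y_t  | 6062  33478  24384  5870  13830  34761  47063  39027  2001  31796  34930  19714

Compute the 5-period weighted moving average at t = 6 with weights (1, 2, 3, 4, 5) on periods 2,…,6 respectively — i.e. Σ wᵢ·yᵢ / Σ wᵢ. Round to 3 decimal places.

Weighted sum: 1·33478 + 2·24384 + 3·5870 + 4·13830 + 5·34761 = 33478 + 48768 + 17610 + 55320 + 173805 = 328981
Weight total: 1 + 2 + 3 + 4 + 5 = 15
WMA = 328981 / 15 = 21932.067

21932.067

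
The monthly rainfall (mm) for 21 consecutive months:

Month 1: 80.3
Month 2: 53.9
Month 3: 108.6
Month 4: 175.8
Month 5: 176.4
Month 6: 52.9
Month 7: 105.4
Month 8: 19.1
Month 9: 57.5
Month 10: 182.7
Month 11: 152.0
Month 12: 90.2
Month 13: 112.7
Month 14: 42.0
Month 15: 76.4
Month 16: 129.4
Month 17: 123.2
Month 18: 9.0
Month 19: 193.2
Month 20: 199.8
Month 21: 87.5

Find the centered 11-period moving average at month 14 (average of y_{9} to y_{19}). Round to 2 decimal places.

106.21

Sum of periods 9–19: 57.5 + 182.7 + 152.0 + 90.2 + 112.7 + 42.0 + 76.4 + 129.4 + 123.2 + 9.0 + 193.2 = 1168.3
Divide by 11: 1168.3 / 11 = 106.21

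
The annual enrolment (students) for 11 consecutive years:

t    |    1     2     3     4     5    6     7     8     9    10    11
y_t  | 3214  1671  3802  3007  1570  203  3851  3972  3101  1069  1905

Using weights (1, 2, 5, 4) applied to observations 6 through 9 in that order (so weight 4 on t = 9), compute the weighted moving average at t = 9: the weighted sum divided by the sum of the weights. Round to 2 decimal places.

3347.42

Weighted sum: 1·203 + 2·3851 + 5·3972 + 4·3101 = 203 + 7702 + 19860 + 12404 = 40169
Weight total: 1 + 2 + 5 + 4 = 12
WMA = 40169 / 12 = 3347.42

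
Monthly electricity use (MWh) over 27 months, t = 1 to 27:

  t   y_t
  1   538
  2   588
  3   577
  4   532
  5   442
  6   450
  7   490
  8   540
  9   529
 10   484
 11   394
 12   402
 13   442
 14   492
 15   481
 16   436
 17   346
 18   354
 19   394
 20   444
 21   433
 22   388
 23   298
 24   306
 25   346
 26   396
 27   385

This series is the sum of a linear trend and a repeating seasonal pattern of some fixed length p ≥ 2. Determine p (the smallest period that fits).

First differences y_{t+1} − y_t: 50, -11, -45, -90, 8, 40, 50, -11, -45, -90, 8, 40, 50, -11, …
The difference pattern repeats every 6 terms and not for any smaller step, so p = 6.

6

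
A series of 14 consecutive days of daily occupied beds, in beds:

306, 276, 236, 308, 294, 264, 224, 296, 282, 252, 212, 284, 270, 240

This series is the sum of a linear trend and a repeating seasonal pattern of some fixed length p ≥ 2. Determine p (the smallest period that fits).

4

First differences y_{t+1} − y_t: -30, -40, 72, -14, -30, -40, 72, -14, -30, -40, …
The difference pattern repeats every 4 terms and not for any smaller step, so p = 4.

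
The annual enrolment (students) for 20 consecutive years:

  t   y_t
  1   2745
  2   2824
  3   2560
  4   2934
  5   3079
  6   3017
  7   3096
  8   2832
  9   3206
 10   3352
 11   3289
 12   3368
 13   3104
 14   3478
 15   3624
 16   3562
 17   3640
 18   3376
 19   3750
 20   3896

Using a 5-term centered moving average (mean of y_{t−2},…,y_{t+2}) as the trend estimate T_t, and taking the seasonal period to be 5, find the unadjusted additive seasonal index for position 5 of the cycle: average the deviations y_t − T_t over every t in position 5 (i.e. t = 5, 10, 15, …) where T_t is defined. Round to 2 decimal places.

Season position 5 occurs at t = 5, 10, 15 (where T_t is defined).
t=5: T_5 = 2937.2000; y_5 − T_5 = 3079 − 2937.2000 = 141.8000
t=10: T_10 = 3209.4000; y_10 − T_10 = 3352 − 3209.4000 = 142.6000
t=15: T_15 = 3481.6000; y_15 − T_15 = 3624 − 3481.6000 = 142.4000
Mean deviation: (141.8000 + 142.6000 + 142.4000) / 3 = 142.27

142.27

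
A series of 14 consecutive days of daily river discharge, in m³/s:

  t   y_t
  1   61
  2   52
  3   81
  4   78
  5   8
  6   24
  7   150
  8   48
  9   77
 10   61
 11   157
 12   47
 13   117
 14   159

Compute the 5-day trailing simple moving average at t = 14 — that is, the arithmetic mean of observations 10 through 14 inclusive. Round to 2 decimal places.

Sum of periods 10–14: 61 + 157 + 47 + 117 + 159 = 541
Divide by 5: 541 / 5 = 108.20

108.20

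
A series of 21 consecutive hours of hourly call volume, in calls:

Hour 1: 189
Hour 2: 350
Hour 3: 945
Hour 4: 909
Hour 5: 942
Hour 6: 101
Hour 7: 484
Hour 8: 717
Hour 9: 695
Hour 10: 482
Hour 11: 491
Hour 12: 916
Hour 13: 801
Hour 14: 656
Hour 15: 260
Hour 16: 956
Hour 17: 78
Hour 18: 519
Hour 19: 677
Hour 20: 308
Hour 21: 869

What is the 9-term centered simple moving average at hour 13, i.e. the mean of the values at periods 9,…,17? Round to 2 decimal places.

Sum of periods 9–17: 695 + 482 + 491 + 916 + 801 + 656 + 260 + 956 + 78 = 5335
Divide by 9: 5335 / 9 = 592.78

592.78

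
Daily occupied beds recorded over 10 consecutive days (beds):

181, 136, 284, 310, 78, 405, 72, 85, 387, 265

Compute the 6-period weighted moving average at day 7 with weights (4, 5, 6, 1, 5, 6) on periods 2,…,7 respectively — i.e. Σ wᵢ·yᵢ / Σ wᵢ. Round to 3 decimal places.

235.519

Weighted sum: 4·136 + 5·284 + 6·310 + 1·78 + 5·405 + 6·72 = 544 + 1420 + 1860 + 78 + 2025 + 432 = 6359
Weight total: 4 + 5 + 6 + 1 + 5 + 6 = 27
WMA = 6359 / 27 = 235.519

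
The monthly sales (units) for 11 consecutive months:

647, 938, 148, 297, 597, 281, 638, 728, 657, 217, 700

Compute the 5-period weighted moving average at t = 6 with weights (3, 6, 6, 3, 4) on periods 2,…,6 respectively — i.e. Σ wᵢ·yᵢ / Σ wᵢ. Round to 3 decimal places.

Weighted sum: 3·938 + 6·148 + 6·297 + 3·597 + 4·281 = 2814 + 888 + 1782 + 1791 + 1124 = 8399
Weight total: 3 + 6 + 6 + 3 + 4 = 22
WMA = 8399 / 22 = 381.773

381.773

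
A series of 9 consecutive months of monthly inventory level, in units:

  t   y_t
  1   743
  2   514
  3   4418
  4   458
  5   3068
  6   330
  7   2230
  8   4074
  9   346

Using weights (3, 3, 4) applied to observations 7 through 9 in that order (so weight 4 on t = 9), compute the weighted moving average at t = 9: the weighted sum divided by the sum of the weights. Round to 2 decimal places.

2029.60

Weighted sum: 3·2230 + 3·4074 + 4·346 = 6690 + 12222 + 1384 = 20296
Weight total: 3 + 3 + 4 = 10
WMA = 20296 / 10 = 2029.60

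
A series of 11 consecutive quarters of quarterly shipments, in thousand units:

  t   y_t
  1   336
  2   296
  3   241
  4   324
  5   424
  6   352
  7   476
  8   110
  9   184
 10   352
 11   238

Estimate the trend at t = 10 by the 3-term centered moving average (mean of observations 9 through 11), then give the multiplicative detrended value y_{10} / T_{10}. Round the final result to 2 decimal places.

Trend T_10 = (184 + 352 + 238) / 3 = 774/3 = 258.0000
Ratio to trend: 352 / 258.0000 = 1.36

1.36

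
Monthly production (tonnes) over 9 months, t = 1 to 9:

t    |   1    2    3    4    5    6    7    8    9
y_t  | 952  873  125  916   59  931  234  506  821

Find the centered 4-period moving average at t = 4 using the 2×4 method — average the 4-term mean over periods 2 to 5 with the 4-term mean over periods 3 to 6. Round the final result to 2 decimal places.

Sum over 2–5: 873 + 125 + 916 + 59 = 1973
Sum over 3–6: 125 + 916 + 59 + 931 = 2031
CMA at t=4 = (1973 + 2031) / (2·4) = 4004 / 8 = 500.50

500.50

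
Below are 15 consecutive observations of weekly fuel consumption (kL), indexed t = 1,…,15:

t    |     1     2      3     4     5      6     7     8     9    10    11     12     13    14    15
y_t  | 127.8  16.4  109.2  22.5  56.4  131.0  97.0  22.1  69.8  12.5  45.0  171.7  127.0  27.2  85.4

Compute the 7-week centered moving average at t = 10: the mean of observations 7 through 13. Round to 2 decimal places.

Sum of periods 7–13: 97.0 + 22.1 + 69.8 + 12.5 + 45.0 + 171.7 + 127.0 = 545.1
Divide by 7: 545.1 / 7 = 77.87

77.87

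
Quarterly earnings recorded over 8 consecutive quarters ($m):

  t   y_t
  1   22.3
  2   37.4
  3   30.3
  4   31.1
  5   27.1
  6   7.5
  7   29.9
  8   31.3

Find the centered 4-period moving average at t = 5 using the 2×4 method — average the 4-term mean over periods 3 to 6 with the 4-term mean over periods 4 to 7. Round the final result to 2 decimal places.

Sum over 3–6: 30.3 + 31.1 + 27.1 + 7.5 = 96.0
Sum over 4–7: 31.1 + 27.1 + 7.5 + 29.9 = 95.6
CMA at t=5 = (96.0 + 95.6) / (2·4) = 191.6 / 8 = 23.95

23.95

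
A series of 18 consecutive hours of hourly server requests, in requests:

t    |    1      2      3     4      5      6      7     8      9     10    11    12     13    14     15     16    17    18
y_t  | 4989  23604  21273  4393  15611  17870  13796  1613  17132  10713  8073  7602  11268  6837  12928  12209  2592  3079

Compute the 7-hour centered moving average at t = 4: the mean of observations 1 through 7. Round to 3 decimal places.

Sum of periods 1–7: 4989 + 23604 + 21273 + 4393 + 15611 + 17870 + 13796 = 101536
Divide by 7: 101536 / 7 = 14505.143

14505.143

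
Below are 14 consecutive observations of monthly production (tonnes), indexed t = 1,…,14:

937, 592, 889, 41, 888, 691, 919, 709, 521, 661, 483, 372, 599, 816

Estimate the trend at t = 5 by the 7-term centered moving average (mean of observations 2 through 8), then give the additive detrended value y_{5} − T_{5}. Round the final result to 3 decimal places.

212.429

Trend T_5 = (592 + 889 + 41 + 888 + 691 + 919 + 709) / 7 = 4729/7 = 675.57143
Detrended value: 888 − 675.57143 = 212.429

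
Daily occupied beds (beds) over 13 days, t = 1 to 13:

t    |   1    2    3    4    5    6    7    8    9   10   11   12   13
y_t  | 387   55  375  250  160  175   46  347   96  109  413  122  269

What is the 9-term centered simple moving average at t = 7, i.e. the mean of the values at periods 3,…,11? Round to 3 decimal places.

Sum of periods 3–11: 375 + 250 + 160 + 175 + 46 + 347 + 96 + 109 + 413 = 1971
Divide by 9: 1971 / 9 = 219.000

219.000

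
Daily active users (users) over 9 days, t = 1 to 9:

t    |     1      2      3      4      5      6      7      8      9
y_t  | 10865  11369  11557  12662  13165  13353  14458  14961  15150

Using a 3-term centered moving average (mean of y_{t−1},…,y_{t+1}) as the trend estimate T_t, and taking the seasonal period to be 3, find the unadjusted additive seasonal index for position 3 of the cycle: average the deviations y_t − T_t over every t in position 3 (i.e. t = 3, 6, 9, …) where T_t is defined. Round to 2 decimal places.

-305.67

Season position 3 occurs at t = 3, 6 (where T_t is defined).
t=3: T_3 = 11862.6667; y_3 − T_3 = 11557 − 11862.6667 = -305.6667
t=6: T_6 = 13658.6667; y_6 − T_6 = 13353 − 13658.6667 = -305.6667
Mean deviation: (-305.6667 + -305.6667) / 2 = -305.67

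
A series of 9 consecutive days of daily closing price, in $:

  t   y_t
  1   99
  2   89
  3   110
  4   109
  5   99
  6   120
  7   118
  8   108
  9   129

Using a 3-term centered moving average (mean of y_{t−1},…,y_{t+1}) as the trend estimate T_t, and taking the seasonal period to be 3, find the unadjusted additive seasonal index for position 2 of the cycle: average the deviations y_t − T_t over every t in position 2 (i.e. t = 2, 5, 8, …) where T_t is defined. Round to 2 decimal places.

Season position 2 occurs at t = 2, 5, 8 (where T_t is defined).
t=2: T_2 = 99.3333; y_2 − T_2 = 89 − 99.3333 = -10.3333
t=5: T_5 = 109.3333; y_5 − T_5 = 99 − 109.3333 = -10.3333
t=8: T_8 = 118.3333; y_8 − T_8 = 108 − 118.3333 = -10.3333
Mean deviation: (-10.3333 + -10.3333 + -10.3333) / 3 = -10.33

-10.33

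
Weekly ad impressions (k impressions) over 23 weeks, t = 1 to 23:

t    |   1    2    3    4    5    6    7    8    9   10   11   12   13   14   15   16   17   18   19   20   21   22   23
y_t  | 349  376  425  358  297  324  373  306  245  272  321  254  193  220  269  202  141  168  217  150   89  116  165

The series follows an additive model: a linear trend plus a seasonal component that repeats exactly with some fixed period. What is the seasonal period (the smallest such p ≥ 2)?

First differences y_{t+1} − y_t: 27, 49, -67, -61, 27, 49, -67, -61, 27, 49, …
The difference pattern repeats every 4 terms and not for any smaller step, so p = 4.

4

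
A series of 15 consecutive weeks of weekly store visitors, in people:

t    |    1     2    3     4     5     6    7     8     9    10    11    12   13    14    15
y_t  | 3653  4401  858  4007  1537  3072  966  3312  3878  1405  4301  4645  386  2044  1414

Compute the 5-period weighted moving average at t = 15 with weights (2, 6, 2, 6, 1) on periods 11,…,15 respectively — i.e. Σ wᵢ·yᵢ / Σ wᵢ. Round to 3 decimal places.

2995.412

Weighted sum: 2·4301 + 6·4645 + 2·386 + 6·2044 + 1·1414 = 8602 + 27870 + 772 + 12264 + 1414 = 50922
Weight total: 2 + 6 + 2 + 6 + 1 = 17
WMA = 50922 / 17 = 2995.412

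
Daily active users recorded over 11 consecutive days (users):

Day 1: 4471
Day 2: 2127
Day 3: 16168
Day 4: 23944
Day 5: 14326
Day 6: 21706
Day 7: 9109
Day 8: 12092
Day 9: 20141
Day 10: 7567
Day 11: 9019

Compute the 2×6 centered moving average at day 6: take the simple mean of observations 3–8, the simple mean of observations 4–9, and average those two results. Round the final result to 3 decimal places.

16555.250

Sum over 3–8: 16168 + 23944 + 14326 + 21706 + 9109 + 12092 = 97345
Sum over 4–9: 23944 + 14326 + 21706 + 9109 + 12092 + 20141 = 101318
CMA at t=6 = (97345 + 101318) / (2·6) = 198663 / 12 = 16555.250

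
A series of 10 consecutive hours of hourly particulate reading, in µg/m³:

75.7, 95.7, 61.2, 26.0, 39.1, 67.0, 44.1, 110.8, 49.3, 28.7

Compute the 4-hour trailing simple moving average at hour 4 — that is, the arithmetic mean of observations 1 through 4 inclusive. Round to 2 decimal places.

64.65

Sum of periods 1–4: 75.7 + 95.7 + 61.2 + 26.0 = 258.6
Divide by 4: 258.6 / 4 = 64.65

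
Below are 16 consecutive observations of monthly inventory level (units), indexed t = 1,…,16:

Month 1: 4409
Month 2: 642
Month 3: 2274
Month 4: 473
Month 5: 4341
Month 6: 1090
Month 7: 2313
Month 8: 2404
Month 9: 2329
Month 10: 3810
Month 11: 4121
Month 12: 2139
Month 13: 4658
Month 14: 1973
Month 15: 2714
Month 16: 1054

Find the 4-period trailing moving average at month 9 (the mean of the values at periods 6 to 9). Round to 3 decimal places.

Sum of periods 6–9: 1090 + 2313 + 2404 + 2329 = 8136
Divide by 4: 8136 / 4 = 2034.000

2034.000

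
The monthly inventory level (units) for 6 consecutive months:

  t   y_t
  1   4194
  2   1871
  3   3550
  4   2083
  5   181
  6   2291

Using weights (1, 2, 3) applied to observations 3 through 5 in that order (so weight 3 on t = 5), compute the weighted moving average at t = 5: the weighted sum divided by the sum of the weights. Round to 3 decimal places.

Weighted sum: 1·3550 + 2·2083 + 3·181 = 3550 + 4166 + 543 = 8259
Weight total: 1 + 2 + 3 = 6
WMA = 8259 / 6 = 1376.500

1376.500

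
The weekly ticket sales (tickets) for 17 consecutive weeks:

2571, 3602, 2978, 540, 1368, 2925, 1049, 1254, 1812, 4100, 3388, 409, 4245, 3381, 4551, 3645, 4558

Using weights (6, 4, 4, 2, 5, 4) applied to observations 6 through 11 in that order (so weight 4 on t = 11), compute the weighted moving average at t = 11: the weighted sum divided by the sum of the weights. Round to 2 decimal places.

Weighted sum: 6·2925 + 4·1049 + 4·1254 + 2·1812 + 5·4100 + 4·3388 = 17550 + 4196 + 5016 + 3624 + 20500 + 13552 = 64438
Weight total: 6 + 4 + 4 + 2 + 5 + 4 = 25
WMA = 64438 / 25 = 2577.52

2577.52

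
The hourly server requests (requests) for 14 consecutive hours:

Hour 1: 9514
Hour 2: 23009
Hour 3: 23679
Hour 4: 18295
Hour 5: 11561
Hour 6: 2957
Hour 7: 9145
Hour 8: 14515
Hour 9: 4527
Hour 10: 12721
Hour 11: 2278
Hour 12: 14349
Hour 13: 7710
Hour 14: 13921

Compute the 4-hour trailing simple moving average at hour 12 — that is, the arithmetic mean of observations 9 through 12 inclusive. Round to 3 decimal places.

Sum of periods 9–12: 4527 + 12721 + 2278 + 14349 = 33875
Divide by 4: 33875 / 4 = 8468.750

8468.750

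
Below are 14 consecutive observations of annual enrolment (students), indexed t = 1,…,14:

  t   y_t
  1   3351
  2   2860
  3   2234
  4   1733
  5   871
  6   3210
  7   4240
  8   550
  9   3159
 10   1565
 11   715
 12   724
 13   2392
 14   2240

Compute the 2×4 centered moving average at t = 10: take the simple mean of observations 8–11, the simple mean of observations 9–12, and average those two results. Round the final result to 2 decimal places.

Sum over 8–11: 550 + 3159 + 1565 + 715 = 5989
Sum over 9–12: 3159 + 1565 + 715 + 724 = 6163
CMA at t=10 = (5989 + 6163) / (2·4) = 12152 / 8 = 1519.00

1519.00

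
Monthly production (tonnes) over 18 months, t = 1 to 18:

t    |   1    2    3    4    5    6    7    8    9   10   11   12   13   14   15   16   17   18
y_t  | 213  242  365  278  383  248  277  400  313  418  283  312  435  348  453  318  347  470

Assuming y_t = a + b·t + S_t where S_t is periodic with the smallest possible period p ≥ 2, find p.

First differences y_{t+1} − y_t: 29, 123, -87, 105, -135, 29, 123, -87, 105, -135, 29, 123, …
The difference pattern repeats every 5 terms and not for any smaller step, so p = 5.

5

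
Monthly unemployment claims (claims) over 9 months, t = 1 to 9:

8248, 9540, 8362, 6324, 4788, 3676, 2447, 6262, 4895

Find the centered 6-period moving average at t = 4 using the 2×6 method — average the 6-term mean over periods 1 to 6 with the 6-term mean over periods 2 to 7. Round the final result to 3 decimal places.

Sum over 1–6: 8248 + 9540 + 8362 + 6324 + 4788 + 3676 = 40938
Sum over 2–7: 9540 + 8362 + 6324 + 4788 + 3676 + 2447 = 35137
CMA at t=4 = (40938 + 35137) / (2·6) = 76075 / 12 = 6339.583

6339.583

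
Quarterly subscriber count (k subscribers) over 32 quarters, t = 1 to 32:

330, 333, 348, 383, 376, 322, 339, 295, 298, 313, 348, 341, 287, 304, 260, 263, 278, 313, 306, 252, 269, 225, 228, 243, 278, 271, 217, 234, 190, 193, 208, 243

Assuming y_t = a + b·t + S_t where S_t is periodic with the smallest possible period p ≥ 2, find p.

7

First differences y_{t+1} − y_t: 3, 15, 35, -7, -54, 17, -44, 3, 15, 35, -7, -54, 17, -44, 3, 15, …
The difference pattern repeats every 7 terms and not for any smaller step, so p = 7.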